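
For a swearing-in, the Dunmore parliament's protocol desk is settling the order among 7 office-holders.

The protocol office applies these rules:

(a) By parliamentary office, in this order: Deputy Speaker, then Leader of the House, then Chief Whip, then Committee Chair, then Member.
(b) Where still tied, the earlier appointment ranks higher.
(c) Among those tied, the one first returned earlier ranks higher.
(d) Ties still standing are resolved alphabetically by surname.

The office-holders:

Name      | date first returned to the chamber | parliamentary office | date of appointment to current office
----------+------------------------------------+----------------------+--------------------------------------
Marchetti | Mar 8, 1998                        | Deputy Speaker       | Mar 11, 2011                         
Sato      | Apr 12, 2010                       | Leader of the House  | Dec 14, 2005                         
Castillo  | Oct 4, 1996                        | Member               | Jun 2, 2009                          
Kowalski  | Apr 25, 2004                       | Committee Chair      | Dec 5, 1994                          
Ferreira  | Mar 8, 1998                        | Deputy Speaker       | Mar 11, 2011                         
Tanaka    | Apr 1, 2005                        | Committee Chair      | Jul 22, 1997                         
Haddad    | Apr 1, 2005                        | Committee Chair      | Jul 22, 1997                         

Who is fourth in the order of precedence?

Kowalski

By parliamentary office: Ferreira and Marchetti (Deputy Speaker); then Sato (Leader of the House); then Kowalski, Haddad and Tanaka (Committee Chair); then Castillo (Member).
Ferreira and Marchetti both have date of appointment to current office Mar 11, 2011, so the next rule applies.
Ferreira and Marchetti both have date first returned to the chamber Mar 8, 1998, so the next rule applies.
Among Ferreira and Marchetti, alphabetically by surname: Ferreira before Marchetti.
Among Kowalski, Haddad and Tanaka, by date of appointment to current office (earlier first): Kowalski (Dec 5, 1994) before Haddad and Tanaka (Jul 22, 1997).
Haddad and Tanaka both have date first returned to the chamber Apr 1, 2005, so the next rule applies.
Among Haddad and Tanaka, alphabetically by surname: Haddad before Tanaka.
Order: Ferreira, Marchetti, Sato, Kowalski, Haddad, Tanaka, Castillo.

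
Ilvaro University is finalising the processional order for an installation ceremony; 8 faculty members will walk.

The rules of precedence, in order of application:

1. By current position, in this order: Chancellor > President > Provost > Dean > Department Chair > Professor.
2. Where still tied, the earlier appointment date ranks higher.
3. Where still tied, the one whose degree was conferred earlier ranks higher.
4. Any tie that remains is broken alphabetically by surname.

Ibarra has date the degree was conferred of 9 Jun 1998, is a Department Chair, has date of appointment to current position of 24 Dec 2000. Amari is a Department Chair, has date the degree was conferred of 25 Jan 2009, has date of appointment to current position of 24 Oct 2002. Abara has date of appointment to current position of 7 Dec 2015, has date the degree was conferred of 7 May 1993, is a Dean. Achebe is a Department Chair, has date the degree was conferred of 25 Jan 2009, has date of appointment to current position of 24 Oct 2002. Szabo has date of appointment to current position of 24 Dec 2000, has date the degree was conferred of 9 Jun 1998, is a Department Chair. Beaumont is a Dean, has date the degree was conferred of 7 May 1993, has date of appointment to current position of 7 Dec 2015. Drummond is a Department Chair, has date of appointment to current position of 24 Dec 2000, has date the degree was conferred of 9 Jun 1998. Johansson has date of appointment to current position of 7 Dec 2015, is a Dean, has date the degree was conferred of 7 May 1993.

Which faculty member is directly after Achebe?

By current position: Abara, Beaumont and Johansson (Dean); then Drummond, Ibarra, Szabo, Achebe and Amari (Department Chair).
Abara, Beaumont and Johansson all have date of appointment to current position 7 Dec 2015, so the next rule applies.
Abara, Beaumont and Johansson all have date the degree was conferred 7 May 1993, so the next rule applies.
Among Abara, Beaumont and Johansson, alphabetically by surname: Abara before Beaumont before Johansson.
Among Drummond, Ibarra, Szabo, Achebe and Amari, by date of appointment to current position (earlier first): Drummond, Ibarra and Szabo (24 Dec 2000) before Achebe and Amari (24 Oct 2002).
Drummond, Ibarra and Szabo all have date the degree was conferred 9 Jun 1998, so the next rule applies.
Among Drummond, Ibarra and Szabo, alphabetically by surname: Drummond before Ibarra before Szabo.
Achebe and Amari both have date the degree was conferred 25 Jan 2009, so the next rule applies.
Among Achebe and Amari, alphabetically by surname: Achebe before Amari.
Order: Abara, Beaumont, Johansson, Drummond, Ibarra, Szabo, Achebe, Amari.

Amari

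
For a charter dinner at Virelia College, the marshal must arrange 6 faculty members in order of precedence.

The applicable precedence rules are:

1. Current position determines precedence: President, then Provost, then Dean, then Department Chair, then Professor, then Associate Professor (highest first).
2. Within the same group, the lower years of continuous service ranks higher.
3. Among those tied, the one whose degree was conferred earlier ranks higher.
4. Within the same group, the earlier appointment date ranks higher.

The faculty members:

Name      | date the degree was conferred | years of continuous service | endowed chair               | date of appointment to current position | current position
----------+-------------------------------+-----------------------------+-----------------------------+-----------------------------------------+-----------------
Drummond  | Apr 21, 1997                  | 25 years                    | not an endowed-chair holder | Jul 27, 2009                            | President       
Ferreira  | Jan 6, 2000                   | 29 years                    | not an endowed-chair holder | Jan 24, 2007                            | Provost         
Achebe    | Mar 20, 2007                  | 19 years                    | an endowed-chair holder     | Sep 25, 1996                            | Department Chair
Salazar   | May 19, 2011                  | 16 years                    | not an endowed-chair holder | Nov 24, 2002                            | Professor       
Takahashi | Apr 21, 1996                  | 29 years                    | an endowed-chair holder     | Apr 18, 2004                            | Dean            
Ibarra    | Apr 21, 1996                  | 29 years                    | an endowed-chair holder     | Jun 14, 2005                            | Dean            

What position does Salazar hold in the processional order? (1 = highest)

6

By current position: Drummond (President); then Ferreira (Provost); then Takahashi and Ibarra (Dean); then Achebe (Department Chair); then Salazar (Professor).
Takahashi and Ibarra both have years of continuous service 29 years, so the next rule applies.
Takahashi and Ibarra both have date the degree was conferred Apr 21, 1996, so the next rule applies.
Among Takahashi and Ibarra, by date of appointment to current position (earlier first): Takahashi (Apr 18, 2004) before Ibarra (Jun 14, 2005).
Order: Drummond, Ferreira, Takahashi, Ibarra, Achebe, Salazar. So position 6.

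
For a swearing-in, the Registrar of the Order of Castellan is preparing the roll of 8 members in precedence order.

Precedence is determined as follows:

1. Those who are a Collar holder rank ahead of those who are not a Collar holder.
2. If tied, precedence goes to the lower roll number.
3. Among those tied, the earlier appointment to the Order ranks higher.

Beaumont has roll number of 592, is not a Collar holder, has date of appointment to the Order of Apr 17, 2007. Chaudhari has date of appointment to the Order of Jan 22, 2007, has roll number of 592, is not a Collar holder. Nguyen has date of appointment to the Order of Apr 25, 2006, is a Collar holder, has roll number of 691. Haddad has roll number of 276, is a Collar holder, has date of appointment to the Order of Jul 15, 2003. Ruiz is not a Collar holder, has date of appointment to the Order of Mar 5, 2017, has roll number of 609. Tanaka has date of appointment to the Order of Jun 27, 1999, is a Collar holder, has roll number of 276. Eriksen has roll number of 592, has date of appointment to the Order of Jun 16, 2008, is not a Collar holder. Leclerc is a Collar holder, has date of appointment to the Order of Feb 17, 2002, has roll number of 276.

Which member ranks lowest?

Ruiz

By the first rule: Tanaka, Leclerc, Haddad and Nguyen (each a Collar holder); then Chaudhari, Beaumont, Eriksen and Ruiz (each not a Collar holder).
Among Tanaka, Leclerc, Haddad and Nguyen, by roll number (lower first): Tanaka, Leclerc and Haddad (276) before Nguyen (691).
Among Tanaka, Leclerc and Haddad, by date of appointment to the Order (earlier first): Tanaka (Jun 27, 1999) before Leclerc (Feb 17, 2002) before Haddad (Jul 15, 2003).
Among Chaudhari, Beaumont, Eriksen and Ruiz, by roll number (lower first): Chaudhari, Beaumont and Eriksen (592) before Ruiz (609).
Among Chaudhari, Beaumont and Eriksen, by date of appointment to the Order (earlier first): Chaudhari (Jan 22, 2007) before Beaumont (Apr 17, 2007) before Eriksen (Jun 16, 2008).
Order: Tanaka, Leclerc, Haddad, Nguyen, Chaudhari, Beaumont, Eriksen, Ruiz.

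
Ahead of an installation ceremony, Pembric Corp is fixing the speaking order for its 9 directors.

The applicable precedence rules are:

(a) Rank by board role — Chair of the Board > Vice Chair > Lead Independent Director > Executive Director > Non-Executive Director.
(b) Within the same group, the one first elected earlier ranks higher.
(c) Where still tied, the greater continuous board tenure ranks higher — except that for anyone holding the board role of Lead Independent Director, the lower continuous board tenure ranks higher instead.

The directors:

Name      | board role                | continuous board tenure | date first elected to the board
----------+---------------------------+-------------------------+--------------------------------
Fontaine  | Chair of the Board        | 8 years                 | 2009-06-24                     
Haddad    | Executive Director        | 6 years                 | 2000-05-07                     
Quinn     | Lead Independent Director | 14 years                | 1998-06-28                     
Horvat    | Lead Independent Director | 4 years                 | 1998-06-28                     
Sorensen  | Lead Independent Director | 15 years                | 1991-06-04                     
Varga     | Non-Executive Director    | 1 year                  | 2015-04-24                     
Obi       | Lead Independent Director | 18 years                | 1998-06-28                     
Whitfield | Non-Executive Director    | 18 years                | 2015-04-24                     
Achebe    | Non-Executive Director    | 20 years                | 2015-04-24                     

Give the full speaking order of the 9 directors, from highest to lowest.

By board role: Fontaine (Chair of the Board); then Sorensen, Horvat, Quinn and Obi (Lead Independent Director); then Haddad (Executive Director); then Achebe, Whitfield and Varga (Non-Executive Director).
Among Sorensen, Horvat, Quinn and Obi, by date first elected to the board (earlier first): Sorensen (1991-06-04) before Horvat, Quinn and Obi (1998-06-28).
Among Horvat, Quinn and Obi, by continuous board tenure (lower first) (reversed rule for this group): Horvat (4 years) before Quinn (14 years) before Obi (18 years).
Achebe, Whitfield and Varga all have date first elected to the board 2015-04-24, so the next rule applies.
Among Achebe, Whitfield and Varga, by continuous board tenure (higher first): Achebe (20 years) before Whitfield (18 years) before Varga (1 year).
Full order: Fontaine, Sorensen, Horvat, Quinn, Obi, Haddad, Achebe, Whitfield, Varga.

Fontaine, Sorensen, Horvat, Quinn, Obi, Haddad, Achebe, Whitfield, Varga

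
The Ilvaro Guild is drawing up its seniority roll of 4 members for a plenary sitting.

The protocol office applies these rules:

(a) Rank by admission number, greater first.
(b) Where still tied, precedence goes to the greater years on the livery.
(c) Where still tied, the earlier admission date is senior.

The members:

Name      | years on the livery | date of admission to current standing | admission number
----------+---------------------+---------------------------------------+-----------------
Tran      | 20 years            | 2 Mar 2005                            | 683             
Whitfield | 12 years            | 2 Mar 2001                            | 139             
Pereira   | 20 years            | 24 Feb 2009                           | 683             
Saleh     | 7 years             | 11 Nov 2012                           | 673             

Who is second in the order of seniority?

By admission number (higher first): Tran and Pereira (both 683); then Saleh (673); then Whitfield (139).
Tran and Pereira both have years on the livery 20 years, so the next rule applies.
Among Tran and Pereira, by date of admission to current standing (earlier first): Tran (2 Mar 2005) before Pereira (24 Feb 2009).
Order: Tran, Pereira, Saleh, Whitfield.

Pereira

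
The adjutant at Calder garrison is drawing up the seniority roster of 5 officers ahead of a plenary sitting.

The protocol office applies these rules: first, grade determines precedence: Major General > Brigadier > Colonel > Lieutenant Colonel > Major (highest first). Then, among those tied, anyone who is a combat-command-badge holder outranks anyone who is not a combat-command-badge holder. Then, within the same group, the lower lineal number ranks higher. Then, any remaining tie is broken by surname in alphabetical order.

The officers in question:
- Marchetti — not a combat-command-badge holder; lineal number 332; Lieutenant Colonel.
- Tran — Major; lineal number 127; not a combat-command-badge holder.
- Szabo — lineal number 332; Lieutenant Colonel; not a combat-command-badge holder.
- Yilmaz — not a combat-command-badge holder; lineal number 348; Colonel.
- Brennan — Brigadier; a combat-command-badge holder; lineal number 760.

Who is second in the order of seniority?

Yilmaz

By grade: Brennan (Brigadier); then Yilmaz (Colonel); then Marchetti and Szabo (Lieutenant Colonel); then Tran (Major).
Marchetti and Szabo are each not a combat-command-badge holder, so the next rule applies.
Marchetti and Szabo both have lineal number 332, so the next rule applies.
Among Marchetti and Szabo, alphabetically by surname: Marchetti before Szabo.
Order: Brennan, Yilmaz, Marchetti, Szabo, Tran.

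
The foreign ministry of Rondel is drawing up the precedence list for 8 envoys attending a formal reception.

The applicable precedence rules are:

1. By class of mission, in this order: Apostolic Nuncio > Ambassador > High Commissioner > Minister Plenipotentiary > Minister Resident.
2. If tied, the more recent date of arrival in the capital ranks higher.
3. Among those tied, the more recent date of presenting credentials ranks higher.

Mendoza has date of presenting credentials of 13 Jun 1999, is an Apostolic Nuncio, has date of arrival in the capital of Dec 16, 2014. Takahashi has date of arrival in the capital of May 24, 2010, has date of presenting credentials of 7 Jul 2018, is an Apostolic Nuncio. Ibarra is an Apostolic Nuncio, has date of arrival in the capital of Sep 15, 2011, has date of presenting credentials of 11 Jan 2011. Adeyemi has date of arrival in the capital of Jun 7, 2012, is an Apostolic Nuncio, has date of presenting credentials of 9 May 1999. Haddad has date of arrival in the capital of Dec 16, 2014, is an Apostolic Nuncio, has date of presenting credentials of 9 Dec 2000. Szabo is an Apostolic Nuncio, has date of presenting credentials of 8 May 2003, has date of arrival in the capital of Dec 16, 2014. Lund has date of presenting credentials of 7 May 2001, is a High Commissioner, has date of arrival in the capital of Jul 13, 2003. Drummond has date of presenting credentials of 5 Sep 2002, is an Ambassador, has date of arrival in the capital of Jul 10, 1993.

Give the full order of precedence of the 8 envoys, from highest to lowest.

Szabo, Haddad, Mendoza, Adeyemi, Ibarra, Takahashi, Drummond, Lund

By class of mission: Szabo, Haddad, Mendoza, Adeyemi, Ibarra and Takahashi (Apostolic Nuncio); then Drummond (Ambassador); then Lund (High Commissioner).
Among Szabo, Haddad, Mendoza, Adeyemi, Ibarra and Takahashi, by date of arrival in the capital (later first): Szabo, Haddad and Mendoza (Dec 16, 2014) before Adeyemi (Jun 7, 2012) before Ibarra (Sep 15, 2011) before Takahashi (May 24, 2010).
Among Szabo, Haddad and Mendoza, by date of presenting credentials (later first): Szabo (8 May 2003) before Haddad (9 Dec 2000) before Mendoza (13 Jun 1999).
Full order: Szabo, Haddad, Mendoza, Adeyemi, Ibarra, Takahashi, Drummond, Lund.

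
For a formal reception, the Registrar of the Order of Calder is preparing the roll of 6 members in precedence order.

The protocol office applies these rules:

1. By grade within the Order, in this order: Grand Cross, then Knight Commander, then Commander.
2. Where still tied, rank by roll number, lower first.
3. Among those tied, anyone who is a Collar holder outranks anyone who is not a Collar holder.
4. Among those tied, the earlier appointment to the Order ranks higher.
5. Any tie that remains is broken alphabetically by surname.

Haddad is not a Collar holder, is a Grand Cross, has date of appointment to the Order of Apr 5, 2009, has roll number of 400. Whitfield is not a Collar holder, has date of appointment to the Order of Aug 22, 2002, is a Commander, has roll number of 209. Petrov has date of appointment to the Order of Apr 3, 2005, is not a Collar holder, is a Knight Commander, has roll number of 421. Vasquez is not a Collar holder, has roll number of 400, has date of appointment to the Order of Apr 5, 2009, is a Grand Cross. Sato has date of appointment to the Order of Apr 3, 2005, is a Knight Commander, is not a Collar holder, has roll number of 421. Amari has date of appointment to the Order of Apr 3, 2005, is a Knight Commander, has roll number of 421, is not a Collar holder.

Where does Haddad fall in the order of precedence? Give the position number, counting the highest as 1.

1

By grade within the Order: Haddad and Vasquez (Grand Cross); then Amari, Petrov and Sato (Knight Commander); then Whitfield (Commander).
Haddad and Vasquez both have roll number 400, so the next rule applies.
Haddad and Vasquez are each not a Collar holder, so the next rule applies.
Haddad and Vasquez both have date of appointment to the Order Apr 5, 2009, so the next rule applies.
Among Haddad and Vasquez, alphabetically by surname: Haddad before Vasquez.
Amari, Petrov and Sato all have roll number 421, so the next rule applies.
Amari, Petrov and Sato are each not a Collar holder, so the next rule applies.
Amari, Petrov and Sato all have date of appointment to the Order Apr 3, 2005, so the next rule applies.
Among Amari, Petrov and Sato, alphabetically by surname: Amari before Petrov before Sato.
Order: Haddad, Vasquez, Amari, Petrov, Sato, Whitfield. So position 1.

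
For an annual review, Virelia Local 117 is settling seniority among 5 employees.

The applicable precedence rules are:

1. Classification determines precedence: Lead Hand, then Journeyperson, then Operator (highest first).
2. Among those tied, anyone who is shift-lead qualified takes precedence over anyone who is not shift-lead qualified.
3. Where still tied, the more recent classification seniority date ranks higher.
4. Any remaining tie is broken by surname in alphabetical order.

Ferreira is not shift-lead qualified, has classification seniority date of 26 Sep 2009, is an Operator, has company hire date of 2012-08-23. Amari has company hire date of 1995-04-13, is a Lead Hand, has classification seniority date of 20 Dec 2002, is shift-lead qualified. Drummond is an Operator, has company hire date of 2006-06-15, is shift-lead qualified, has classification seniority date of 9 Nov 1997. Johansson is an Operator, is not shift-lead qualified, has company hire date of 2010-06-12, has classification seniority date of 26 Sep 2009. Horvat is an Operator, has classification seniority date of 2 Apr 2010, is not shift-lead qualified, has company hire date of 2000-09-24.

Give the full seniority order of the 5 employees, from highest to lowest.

By classification: Amari (Lead Hand); then Drummond, Horvat, Ferreira and Johansson (Operator).
Among Drummond, Horvat, Ferreira and Johansson, shift-lead qualified before not shift-lead qualified: Drummond (shift-lead qualified) before Horvat, Ferreira and Johansson (not shift-lead qualified).
Among Horvat, Ferreira and Johansson, by classification seniority date (later first): Horvat (2 Apr 2010) before Ferreira and Johansson (26 Sep 2009).
Among Ferreira and Johansson, alphabetically by surname: Ferreira before Johansson.
Full order: Amari, Drummond, Horvat, Ferreira, Johansson.

Amari, Drummond, Horvat, Ferreira, Johansson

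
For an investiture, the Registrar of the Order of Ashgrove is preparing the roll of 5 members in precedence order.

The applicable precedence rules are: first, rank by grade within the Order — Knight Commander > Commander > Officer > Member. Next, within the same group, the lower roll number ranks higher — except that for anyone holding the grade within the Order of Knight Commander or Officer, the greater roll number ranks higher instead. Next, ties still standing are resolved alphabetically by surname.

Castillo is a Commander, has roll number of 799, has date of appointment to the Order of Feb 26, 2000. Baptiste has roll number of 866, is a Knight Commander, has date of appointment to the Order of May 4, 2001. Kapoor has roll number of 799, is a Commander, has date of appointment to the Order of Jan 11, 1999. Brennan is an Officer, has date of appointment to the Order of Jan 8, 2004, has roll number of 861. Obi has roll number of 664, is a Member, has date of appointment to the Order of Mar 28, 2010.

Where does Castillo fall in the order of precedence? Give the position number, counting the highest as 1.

2

By grade within the Order: Baptiste (Knight Commander); then Castillo and Kapoor (Commander); then Brennan (Officer); then Obi (Member).
Castillo and Kapoor both have roll number 799, so the next rule applies.
Among Castillo and Kapoor, alphabetically by surname: Castillo before Kapoor.
Order: Baptiste, Castillo, Kapoor, Brennan, Obi. So position 2.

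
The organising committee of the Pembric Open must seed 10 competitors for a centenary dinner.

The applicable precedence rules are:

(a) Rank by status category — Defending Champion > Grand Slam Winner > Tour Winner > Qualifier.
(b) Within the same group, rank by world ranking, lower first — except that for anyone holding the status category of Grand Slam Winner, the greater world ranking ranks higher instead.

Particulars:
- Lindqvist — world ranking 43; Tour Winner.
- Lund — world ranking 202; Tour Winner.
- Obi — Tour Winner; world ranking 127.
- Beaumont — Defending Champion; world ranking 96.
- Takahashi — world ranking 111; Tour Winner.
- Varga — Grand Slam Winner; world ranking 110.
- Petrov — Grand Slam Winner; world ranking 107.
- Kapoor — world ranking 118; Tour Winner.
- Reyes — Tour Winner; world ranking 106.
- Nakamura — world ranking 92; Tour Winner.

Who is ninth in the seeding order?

By status category: Beaumont (Defending Champion); then Varga and Petrov (Grand Slam Winner); then Lindqvist, Nakamura, Reyes, Takahashi, Kapoor, Obi and Lund (Tour Winner).
Among Varga and Petrov, by world ranking (higher first) (reversed rule for this group): Varga (110) before Petrov (107).
Among Lindqvist, Nakamura, Reyes, Takahashi, Kapoor, Obi and Lund, by world ranking (lower first): Lindqvist (43) before Nakamura (92) before Reyes (106) before Takahashi (111) before Kapoor (118) before Obi (127) before Lund (202).
Order: Beaumont, Varga, Petrov, Lindqvist, Nakamura, Reyes, Takahashi, Kapoor, Obi, Lund.

Obi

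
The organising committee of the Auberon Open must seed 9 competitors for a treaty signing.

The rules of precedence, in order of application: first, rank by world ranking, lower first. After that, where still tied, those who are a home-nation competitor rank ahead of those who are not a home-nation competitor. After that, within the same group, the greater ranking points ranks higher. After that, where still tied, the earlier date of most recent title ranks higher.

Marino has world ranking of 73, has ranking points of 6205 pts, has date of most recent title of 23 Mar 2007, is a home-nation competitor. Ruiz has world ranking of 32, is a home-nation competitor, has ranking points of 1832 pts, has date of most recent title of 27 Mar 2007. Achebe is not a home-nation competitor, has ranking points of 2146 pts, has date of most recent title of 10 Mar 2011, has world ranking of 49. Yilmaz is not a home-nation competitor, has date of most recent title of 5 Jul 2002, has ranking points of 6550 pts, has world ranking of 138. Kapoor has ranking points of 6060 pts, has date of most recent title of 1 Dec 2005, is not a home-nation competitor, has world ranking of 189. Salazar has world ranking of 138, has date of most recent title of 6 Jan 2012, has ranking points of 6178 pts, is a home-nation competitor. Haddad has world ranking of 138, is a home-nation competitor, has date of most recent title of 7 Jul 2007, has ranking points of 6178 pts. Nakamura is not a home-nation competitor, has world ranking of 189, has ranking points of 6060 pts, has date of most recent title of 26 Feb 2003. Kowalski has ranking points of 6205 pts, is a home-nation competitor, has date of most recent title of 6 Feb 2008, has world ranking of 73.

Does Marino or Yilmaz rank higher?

Marino

By world ranking (lower first): Ruiz (32); then Achebe (49); then Marino and Kowalski (both 73); then Haddad, Salazar and Yilmaz (each 138); then Nakamura and Kapoor (both 189).
Marino and Kowalski are each a home-nation competitor, so the next rule applies.
Marino and Kowalski both have ranking points 6205 pts, so the next rule applies.
Among Marino and Kowalski, by date of most recent title (earlier first): Marino (23 Mar 2007) before Kowalski (6 Feb 2008).
Among Haddad, Salazar and Yilmaz, a home-nation competitor before not a home-nation competitor: Haddad and Salazar (a home-nation competitor) before Yilmaz (not a home-nation competitor).
Haddad and Salazar both have ranking points 6178 pts, so the next rule applies.
Among Haddad and Salazar, by date of most recent title (earlier first): Haddad (7 Jul 2007) before Salazar (6 Jan 2012).
Nakamura and Kapoor are each not a home-nation competitor, so the next rule applies.
Nakamura and Kapoor both have ranking points 6060 pts, so the next rule applies.
Among Nakamura and Kapoor, by date of most recent title (earlier first): Nakamura (26 Feb 2003) before Kapoor (1 Dec 2005).
So Marino takes precedence.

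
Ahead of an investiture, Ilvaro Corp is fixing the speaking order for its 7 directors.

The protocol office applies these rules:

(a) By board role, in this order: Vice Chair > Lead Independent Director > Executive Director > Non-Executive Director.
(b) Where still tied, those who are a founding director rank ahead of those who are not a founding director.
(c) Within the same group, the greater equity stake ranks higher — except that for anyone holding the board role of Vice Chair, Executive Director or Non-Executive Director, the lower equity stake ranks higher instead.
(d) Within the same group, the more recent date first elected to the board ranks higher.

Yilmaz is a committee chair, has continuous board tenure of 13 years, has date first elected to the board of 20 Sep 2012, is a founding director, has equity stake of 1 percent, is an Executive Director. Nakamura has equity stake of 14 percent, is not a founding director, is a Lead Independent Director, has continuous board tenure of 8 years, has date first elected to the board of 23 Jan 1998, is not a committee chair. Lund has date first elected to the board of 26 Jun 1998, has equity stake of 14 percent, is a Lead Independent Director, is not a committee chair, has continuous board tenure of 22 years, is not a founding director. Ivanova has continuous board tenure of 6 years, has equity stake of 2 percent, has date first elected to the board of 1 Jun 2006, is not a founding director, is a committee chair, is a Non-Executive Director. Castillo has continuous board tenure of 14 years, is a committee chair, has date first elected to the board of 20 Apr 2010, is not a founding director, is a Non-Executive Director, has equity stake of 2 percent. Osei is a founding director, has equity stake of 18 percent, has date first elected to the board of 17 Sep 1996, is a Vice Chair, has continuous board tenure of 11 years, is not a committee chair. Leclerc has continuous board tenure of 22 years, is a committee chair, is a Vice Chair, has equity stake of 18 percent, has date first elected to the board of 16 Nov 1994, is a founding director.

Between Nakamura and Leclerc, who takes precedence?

Leclerc

By board role: Osei and Leclerc (Vice Chair); then Lund and Nakamura (Lead Independent Director); then Yilmaz (Executive Director); then Castillo and Ivanova (Non-Executive Director).
Osei and Leclerc are each a founding director, so the next rule applies.
Osei and Leclerc both have equity stake 18 percent, so the next rule applies.
Among Osei and Leclerc, by date first elected to the board (later first): Osei (17 Sep 1996) before Leclerc (16 Nov 1994).
Lund and Nakamura are each not a founding director, so the next rule applies.
Lund and Nakamura both have equity stake 14 percent, so the next rule applies.
Among Lund and Nakamura, by date first elected to the board (later first): Lund (26 Jun 1998) before Nakamura (23 Jan 1998).
Castillo and Ivanova are each not a founding director, so the next rule applies.
Castillo and Ivanova both have equity stake 2 percent, so the next rule applies.
Among Castillo and Ivanova, by date first elected to the board (later first): Castillo (20 Apr 2010) before Ivanova (1 Jun 2006).
So Leclerc takes precedence.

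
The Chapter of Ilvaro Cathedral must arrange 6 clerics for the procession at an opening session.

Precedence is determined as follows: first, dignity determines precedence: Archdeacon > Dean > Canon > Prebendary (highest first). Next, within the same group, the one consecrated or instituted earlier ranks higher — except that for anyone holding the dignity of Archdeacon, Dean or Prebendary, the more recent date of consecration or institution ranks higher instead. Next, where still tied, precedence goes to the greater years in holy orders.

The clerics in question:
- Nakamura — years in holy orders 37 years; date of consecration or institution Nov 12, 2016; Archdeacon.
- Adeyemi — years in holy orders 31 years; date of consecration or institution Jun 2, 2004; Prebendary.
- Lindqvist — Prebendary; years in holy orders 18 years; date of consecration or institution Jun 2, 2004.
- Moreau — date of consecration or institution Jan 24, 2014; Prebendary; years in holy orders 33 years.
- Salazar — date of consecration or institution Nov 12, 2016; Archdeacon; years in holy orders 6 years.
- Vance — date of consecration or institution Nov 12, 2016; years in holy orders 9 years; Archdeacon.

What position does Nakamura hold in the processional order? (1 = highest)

By dignity: Nakamura, Vance and Salazar (Archdeacon); then Moreau, Adeyemi and Lindqvist (Prebendary).
Nakamura, Vance and Salazar all have date of consecration or institution Nov 12, 2016, so the next rule applies.
Among Nakamura, Vance and Salazar, by years in holy orders (higher first): Nakamura (37 years) before Vance (9 years) before Salazar (6 years).
Among Moreau, Adeyemi and Lindqvist, by date of consecration or institution (later first) (reversed rule for this group): Moreau (Jan 24, 2014) before Adeyemi and Lindqvist (Jun 2, 2004).
Among Adeyemi and Lindqvist, by years in holy orders (higher first): Adeyemi (31 years) before Lindqvist (18 years).
Order: Nakamura, Vance, Salazar, Moreau, Adeyemi, Lindqvist. So position 1.

1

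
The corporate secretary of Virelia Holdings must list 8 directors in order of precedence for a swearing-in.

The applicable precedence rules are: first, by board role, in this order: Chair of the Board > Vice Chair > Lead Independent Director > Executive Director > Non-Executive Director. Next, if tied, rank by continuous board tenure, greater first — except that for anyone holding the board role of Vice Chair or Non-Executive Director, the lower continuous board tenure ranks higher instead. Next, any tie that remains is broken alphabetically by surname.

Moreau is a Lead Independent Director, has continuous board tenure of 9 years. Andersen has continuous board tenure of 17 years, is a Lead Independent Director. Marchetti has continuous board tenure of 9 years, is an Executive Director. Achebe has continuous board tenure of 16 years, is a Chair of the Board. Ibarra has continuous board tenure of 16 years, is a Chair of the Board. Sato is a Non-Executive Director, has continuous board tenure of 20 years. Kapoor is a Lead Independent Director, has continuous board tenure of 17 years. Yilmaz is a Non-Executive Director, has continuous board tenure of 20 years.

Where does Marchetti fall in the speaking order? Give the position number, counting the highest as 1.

By board role: Achebe and Ibarra (Chair of the Board); then Andersen, Kapoor and Moreau (Lead Independent Director); then Marchetti (Executive Director); then Sato and Yilmaz (Non-Executive Director).
Achebe and Ibarra both have continuous board tenure 16 years, so the next rule applies.
Among Achebe and Ibarra, alphabetically by surname: Achebe before Ibarra.
Among Andersen, Kapoor and Moreau, by continuous board tenure (higher first): Andersen and Kapoor (17 years) before Moreau (9 years).
Among Andersen and Kapoor, alphabetically by surname: Andersen before Kapoor.
Sato and Yilmaz both have continuous board tenure 20 years, so the next rule applies.
Among Sato and Yilmaz, alphabetically by surname: Sato before Yilmaz.
Order: Achebe, Ibarra, Andersen, Kapoor, Moreau, Marchetti, Sato, Yilmaz. So position 6.

6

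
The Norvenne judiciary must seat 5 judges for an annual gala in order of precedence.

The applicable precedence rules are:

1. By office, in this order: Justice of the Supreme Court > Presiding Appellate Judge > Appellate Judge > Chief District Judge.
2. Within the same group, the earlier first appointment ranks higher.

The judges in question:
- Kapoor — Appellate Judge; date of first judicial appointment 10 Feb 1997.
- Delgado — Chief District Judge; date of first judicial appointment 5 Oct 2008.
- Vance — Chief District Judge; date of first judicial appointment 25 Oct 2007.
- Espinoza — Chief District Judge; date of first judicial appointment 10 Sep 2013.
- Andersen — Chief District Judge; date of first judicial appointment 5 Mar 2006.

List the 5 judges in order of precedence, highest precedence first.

By office: Kapoor (Appellate Judge); then Andersen, Vance, Delgado and Espinoza (Chief District Judge).
Among Andersen, Vance, Delgado and Espinoza, by date of first judicial appointment (earlier first): Andersen (5 Mar 2006) before Vance (25 Oct 2007) before Delgado (5 Oct 2008) before Espinoza (10 Sep 2013).
Full order: Kapoor, Andersen, Vance, Delgado, Espinoza.

Kapoor, Andersen, Vance, Delgado, Espinoza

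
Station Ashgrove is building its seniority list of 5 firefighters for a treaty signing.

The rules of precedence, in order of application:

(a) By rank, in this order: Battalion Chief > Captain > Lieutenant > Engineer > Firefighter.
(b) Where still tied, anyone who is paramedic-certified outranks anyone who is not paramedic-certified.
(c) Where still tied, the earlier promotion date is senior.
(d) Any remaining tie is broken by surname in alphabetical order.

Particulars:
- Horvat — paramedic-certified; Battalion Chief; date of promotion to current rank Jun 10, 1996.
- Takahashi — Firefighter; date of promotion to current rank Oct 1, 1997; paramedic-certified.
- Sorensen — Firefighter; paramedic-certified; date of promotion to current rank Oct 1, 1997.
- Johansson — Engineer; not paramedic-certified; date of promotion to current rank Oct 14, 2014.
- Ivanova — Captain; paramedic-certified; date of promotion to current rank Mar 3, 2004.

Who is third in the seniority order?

Johansson

By rank: Horvat (Battalion Chief); then Ivanova (Captain); then Johansson (Engineer); then Sorensen and Takahashi (Firefighter).
Sorensen and Takahashi are each paramedic-certified, so the next rule applies.
Sorensen and Takahashi both have date of promotion to current rank Oct 1, 1997, so the next rule applies.
Among Sorensen and Takahashi, alphabetically by surname: Sorensen before Takahashi.
Order: Horvat, Ivanova, Johansson, Sorensen, Takahashi.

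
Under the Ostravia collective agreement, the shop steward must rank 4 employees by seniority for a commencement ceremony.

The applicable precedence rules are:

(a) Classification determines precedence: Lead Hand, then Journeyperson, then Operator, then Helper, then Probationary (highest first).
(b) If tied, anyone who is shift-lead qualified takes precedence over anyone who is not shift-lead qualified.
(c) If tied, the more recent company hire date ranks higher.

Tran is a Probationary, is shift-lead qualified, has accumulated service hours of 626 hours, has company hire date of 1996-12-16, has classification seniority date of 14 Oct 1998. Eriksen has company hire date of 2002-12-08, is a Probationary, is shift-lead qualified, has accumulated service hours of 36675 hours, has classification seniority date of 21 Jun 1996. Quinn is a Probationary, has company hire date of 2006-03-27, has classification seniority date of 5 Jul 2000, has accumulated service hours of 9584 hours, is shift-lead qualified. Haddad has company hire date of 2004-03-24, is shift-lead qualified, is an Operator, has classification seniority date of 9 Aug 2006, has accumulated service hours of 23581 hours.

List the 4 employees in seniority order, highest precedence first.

By classification: Haddad (Operator); then Quinn, Eriksen and Tran (Probationary).
Quinn, Eriksen and Tran are each shift-lead qualified, so the next rule applies.
Among Quinn, Eriksen and Tran, by company hire date (later first): Quinn (2006-03-27) before Eriksen (2002-12-08) before Tran (1996-12-16).
Full order: Haddad, Quinn, Eriksen, Tran.

Haddad, Quinn, Eriksen, Tran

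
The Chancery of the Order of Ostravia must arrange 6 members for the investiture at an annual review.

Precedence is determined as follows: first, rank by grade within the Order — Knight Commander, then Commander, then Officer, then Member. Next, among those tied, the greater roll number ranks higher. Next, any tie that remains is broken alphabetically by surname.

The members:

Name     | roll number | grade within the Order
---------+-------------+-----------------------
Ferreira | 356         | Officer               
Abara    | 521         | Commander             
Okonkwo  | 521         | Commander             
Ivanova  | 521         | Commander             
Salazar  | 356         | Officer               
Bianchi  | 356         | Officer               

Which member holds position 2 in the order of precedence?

By grade within the Order: Abara, Ivanova and Okonkwo (Commander); then Bianchi, Ferreira and Salazar (Officer).
Abara, Ivanova and Okonkwo all have roll number 521, so the next rule applies.
Among Abara, Ivanova and Okonkwo, alphabetically by surname: Abara before Ivanova before Okonkwo.
Bianchi, Ferreira and Salazar all have roll number 356, so the next rule applies.
Among Bianchi, Ferreira and Salazar, alphabetically by surname: Bianchi before Ferreira before Salazar.
Order: Abara, Ivanova, Okonkwo, Bianchi, Ferreira, Salazar.

Ivanova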